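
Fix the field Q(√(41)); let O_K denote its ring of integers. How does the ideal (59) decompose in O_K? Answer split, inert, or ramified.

split

d = 41 ≡ 1 (mod 4), so O_K = ℤ[(1+√41)/2] and disc(K) = d = 41.
Since gcd(59, 41) = 1 the prime 59 does not ramify.
Legendre symbol by Euler's criterion: (41/59) ≡ 41^29 ≡ 1 (mod 59), i.e. (41/59) = 1.
d is a quadratic residue mod p, hence 59 splits in O_K.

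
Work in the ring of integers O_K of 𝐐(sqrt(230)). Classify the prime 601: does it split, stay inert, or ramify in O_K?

splits completely

d = 230 ≡ 2 (mod 4), so O_K = ℤ[√230] and disc(K) = 4d = 920.
601 ∤ 920, so 601 is unramified.
Compute (230/601) via Euler: 230^((601-1)/2) mod 601 = 1, so (230/601) = 1.
Legendre symbol 1 ⇒ 601 is split.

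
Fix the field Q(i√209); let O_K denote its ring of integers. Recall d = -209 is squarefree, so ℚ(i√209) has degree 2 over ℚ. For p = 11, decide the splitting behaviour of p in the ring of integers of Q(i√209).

ramifies in O_K

Since -209 ≢ 1 mod 4, the ring of integers is ℤ[√-209] with discriminant 4·(-209) = -836.
disc(K) = -836 = 11·(-76), so p = 11 is ramified.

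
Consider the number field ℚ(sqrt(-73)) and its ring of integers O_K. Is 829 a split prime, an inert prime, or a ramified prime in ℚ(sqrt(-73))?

-73 mod 4 = 3, hence disc K = 4·(-73) = -292 and O_K = ℤ[√-73].
829 ∤ -292, so 829 is unramified.
Legendre symbol by Euler's criterion: (-73/829) ≡ (-73)^414 ≡ 828 (mod 829), i.e. (-73/829) = -1.
d is a non-residue mod p, hence 829 remains inert in O_K.

inert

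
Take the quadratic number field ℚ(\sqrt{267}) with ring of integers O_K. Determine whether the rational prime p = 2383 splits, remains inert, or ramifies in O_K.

267 mod 4 = 3, hence disc K = 4·267 = 1068 and O_K = ℤ[√267].
Since gcd(2383, 1068) = 1 the prime 2383 does not ramify.
(267/2383) = 267^1191 mod 2383 = 2382, giving Legendre symbol -1.
Legendre symbol -1 ⇒ 2383 is inert.

inert — (2383) stays prime in O_K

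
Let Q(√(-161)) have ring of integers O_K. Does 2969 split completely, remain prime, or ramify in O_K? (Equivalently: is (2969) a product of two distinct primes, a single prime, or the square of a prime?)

Since -161 ≢ 1 mod 4, the ring of integers is ℤ[√-161] with discriminant 4·(-161) = -644.
2969 ∤ -644, so 2969 is unramified.
(-161/2969) = 2808^1484 mod 2969 = 1, giving Legendre symbol 1.
Legendre symbol 1 ⇒ 2969 is split.

2969 splits in O_K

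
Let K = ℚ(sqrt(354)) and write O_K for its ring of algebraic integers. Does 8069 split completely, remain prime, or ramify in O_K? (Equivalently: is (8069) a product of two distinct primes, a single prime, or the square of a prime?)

8069 splits in O_K

d = 354 ≡ 2 (mod 4), so O_K = ℤ[√354] and disc(K) = 4d = 1416.
disc(K) = 1416 is not divisible by 8069; 8069 is unramified.
(354/8069) = 354^4034 mod 8069 = 1, giving Legendre symbol 1.
(354/8069) = 1, so 8069 splits.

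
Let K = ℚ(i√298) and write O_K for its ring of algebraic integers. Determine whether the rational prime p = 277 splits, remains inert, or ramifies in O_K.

-298 mod 4 = 2, hence disc K = 4·(-298) = -1192 and O_K = ℤ[√-298].
277 ∤ -1192, so 277 is unramified.
(-298/277) = 256^138 mod 277 = 1, giving Legendre symbol 1.
d is a quadratic residue mod p, hence 277 splits in O_K.

splits completely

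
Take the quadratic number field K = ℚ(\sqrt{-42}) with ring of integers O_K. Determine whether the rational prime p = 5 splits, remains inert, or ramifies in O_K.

-42 mod 4 = 2, hence disc K = 4·(-42) = -168 and O_K = ℤ[√-42].
Since gcd(5, -168) = 1 the prime 5 does not ramify.
Compute (-42/5) via Euler: 3^((5-1)/2) mod 5 = 4, so (-42/5) = -1.
d is a non-residue mod p, hence 5 remains inert in O_K.

inert — (5) stays prime in O_K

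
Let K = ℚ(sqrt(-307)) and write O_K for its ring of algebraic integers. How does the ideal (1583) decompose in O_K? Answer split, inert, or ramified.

remains prime (inert)

Since -307 ≡ 1 mod 4, the ring of integers is ℤ[(1+√-307)/2] with discriminant -307.
Since gcd(1583, -307) = 1 the prime 1583 does not ramify.
(-307/1583) = 1276^791 mod 1583 = 1582, giving Legendre symbol -1.
Legendre symbol -1 ⇒ 1583 is inert.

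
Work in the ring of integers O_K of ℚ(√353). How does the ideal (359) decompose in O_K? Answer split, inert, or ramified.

d = 353 ≡ 1 (mod 4), so O_K = ℤ[(1+√353)/2] and disc(K) = d = 353.
disc(K) = 353 is not divisible by 359; 359 is unramified.
Compute (353/359) via Euler: 353^((359-1)/2) mod 359 = 358, so (353/359) = -1.
d is a non-residue mod p, hence 359 remains inert in O_K.

inert — (359) stays prime in O_K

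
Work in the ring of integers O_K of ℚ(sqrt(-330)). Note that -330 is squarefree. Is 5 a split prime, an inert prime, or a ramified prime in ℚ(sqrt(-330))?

-330 mod 4 = 2, hence disc K = 4·(-330) = -1320 and O_K = ℤ[√-330].
disc(K) = -1320 = 5·(-264), so p = 5 is ramified.

ramified — (5) = 𝔭²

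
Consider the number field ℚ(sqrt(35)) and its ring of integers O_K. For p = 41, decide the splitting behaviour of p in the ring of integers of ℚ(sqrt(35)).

p is inert

35 mod 4 = 3, hence disc K = 4·35 = 140 and O_K = ℤ[√35].
Since gcd(41, 140) = 1 the prime 41 does not ramify.
(35/41) = 35^20 mod 41 = 40, giving Legendre symbol -1.
d is a non-residue mod p, hence 41 remains inert in O_K.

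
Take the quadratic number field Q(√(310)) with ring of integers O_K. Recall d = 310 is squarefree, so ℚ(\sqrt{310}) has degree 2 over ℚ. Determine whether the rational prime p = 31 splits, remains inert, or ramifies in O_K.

ramified

310 mod 4 = 2, hence disc K = 4·310 = 1240 and O_K = ℤ[√310].
disc(K) = 1240 = 31·40, so p = 31 is ramified.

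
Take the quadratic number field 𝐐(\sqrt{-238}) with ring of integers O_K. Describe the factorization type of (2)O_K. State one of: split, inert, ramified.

d = -238 ≡ 2 (mod 4), so O_K = ℤ[√-238] and disc(K) = 4d = -952.
2 divides disc(K) = -952, so 2 ramifies.

ramified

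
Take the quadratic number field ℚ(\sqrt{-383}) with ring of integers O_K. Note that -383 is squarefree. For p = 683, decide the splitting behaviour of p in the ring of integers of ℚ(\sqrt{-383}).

683 splits in O_K

Since -383 ≡ 1 mod 4, the ring of integers is ℤ[(1+√-383)/2] with discriminant -383.
disc(K) = -383 is not divisible by 683; 683 is unramified.
Legendre symbol by Euler's criterion: (-383/683) ≡ (-383)^341 ≡ 1 (mod 683), i.e. (-383/683) = 1.
d is a quadratic residue mod p, hence 683 splits in O_K.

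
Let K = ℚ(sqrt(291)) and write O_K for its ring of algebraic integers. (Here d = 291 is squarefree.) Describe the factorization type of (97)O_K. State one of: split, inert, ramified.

p ramifies

291 mod 4 = 3, hence disc K = 4·291 = 1164 and O_K = ℤ[√291].
97 divides disc(K) = 1164, so 97 ramifies.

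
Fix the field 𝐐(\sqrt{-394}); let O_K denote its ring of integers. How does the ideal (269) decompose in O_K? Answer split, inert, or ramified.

splits completely

d = -394 ≡ 2 (mod 4), so O_K = ℤ[√-394] and disc(K) = 4d = -1576.
269 ∤ -1576, so 269 is unramified.
Legendre symbol by Euler's criterion: (-394/269) ≡ (-394)^134 ≡ 1 (mod 269), i.e. (-394/269) = 1.
d is a quadratic residue mod p, hence 269 splits in O_K.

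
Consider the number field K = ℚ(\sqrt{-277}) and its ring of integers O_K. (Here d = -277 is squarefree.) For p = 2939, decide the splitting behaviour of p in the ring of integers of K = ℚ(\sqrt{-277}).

2939 remains inert

Since -277 ≢ 1 mod 4, the ring of integers is ℤ[√-277] with discriminant 4·(-277) = -1108.
disc(K) = -1108 is not divisible by 2939; 2939 is unramified.
(-277/2939) = 2662^1469 mod 2939 = 2938, giving Legendre symbol -1.
Legendre symbol -1 ⇒ 2939 is inert.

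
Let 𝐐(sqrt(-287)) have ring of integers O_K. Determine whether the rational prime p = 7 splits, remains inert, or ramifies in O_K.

p ramifies

d = -287 ≡ 1 (mod 4), so O_K = ℤ[(1+√-287)/2] and disc(K) = d = -287.
7 divides disc(K) = -287, so 7 ramifies.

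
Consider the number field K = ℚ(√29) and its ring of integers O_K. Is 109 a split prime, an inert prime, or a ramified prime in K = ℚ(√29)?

p splits

Since 29 ≡ 1 mod 4, the ring of integers is ℤ[(1+√29)/2] with discriminant 29.
disc(K) = 29 is not divisible by 109; 109 is unramified.
Compute (29/109) via Euler: 29^((109-1)/2) mod 109 = 1, so (29/109) = 1.
d is a quadratic residue mod p, hence 109 splits in O_K.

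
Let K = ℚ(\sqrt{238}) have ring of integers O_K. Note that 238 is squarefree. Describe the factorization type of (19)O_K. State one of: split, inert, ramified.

238 mod 4 = 2, hence disc K = 4·238 = 952 and O_K = ℤ[√238].
Since gcd(19, 952) = 1 the prime 19 does not ramify.
Euler's criterion: 238^9 mod 19 = 18. Thus (238|19) = -1.
d is a non-residue mod p, hence 19 remains inert in O_K.

19 remains inert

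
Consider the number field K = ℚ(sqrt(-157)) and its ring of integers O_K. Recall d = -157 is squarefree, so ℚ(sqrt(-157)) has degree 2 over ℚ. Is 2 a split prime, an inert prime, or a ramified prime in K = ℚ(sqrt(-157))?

Since -157 ≢ 1 mod 4, the ring of integers is ℤ[√-157] with discriminant 4·(-157) = -628.
disc(K) = -628 = 2·(-314), so p = 2 is ramified.

2 is ramified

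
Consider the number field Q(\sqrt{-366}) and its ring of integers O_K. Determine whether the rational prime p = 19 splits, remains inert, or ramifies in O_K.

-366 mod 4 = 2, hence disc K = 4·(-366) = -1464 and O_K = ℤ[√-366].
19 ∤ -1464, so 19 is unramified.
Compute (-366/19) via Euler: 14^((19-1)/2) mod 19 = 18, so (-366/19) = -1.
(-366/19) = -1, so 19 is inert.

p is inert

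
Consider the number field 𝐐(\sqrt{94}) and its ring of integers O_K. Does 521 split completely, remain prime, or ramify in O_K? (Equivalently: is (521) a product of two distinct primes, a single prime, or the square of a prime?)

521 splits in O_K

d = 94 ≡ 2 (mod 4), so O_K = ℤ[√94] and disc(K) = 4d = 376.
disc(K) = 376 is not divisible by 521; 521 is unramified.
(94/521) = 94^260 mod 521 = 1, giving Legendre symbol 1.
(94/521) = 1, so 521 splits.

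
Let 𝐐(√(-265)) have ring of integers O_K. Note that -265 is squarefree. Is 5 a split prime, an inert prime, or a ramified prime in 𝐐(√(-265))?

-265 mod 4 = 3, hence disc K = 4·(-265) = -1060 and O_K = ℤ[√-265].
5 divides disc(K) = -1060, so 5 ramifies.

5 is ramified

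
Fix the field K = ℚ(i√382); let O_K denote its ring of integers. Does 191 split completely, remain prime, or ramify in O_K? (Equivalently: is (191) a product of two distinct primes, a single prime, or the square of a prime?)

Since -382 ≢ 1 mod 4, the ring of integers is ℤ[√-382] with discriminant 4·(-382) = -1528.
Ramification test: 191 | -1528. The prime 191 ramifies in K.

ramified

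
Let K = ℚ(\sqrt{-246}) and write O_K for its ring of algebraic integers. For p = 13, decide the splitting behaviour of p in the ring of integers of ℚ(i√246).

split — (13) = 𝔭₁𝔭₂ with 𝔭₁ ≠ 𝔭₂

d = -246 ≡ 2 (mod 4), so O_K = ℤ[√-246] and disc(K) = 4d = -984.
13 ∤ -984, so 13 is unramified.
(-246/13) = 1^6 mod 13 = 1, giving Legendre symbol 1.
d is a quadratic residue mod p, hence 13 splits in O_K.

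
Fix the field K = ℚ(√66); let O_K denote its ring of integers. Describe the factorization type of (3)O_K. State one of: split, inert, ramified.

66 mod 4 = 2, hence disc K = 4·66 = 264 and O_K = ℤ[√66].
Ramification test: 3 | 264. The prime 3 ramifies in K.

ramified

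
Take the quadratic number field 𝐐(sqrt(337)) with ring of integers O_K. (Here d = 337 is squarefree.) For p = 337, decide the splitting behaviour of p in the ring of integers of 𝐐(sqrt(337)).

p ramifies

Since 337 ≡ 1 mod 4, the ring of integers is ℤ[(1+√337)/2] with discriminant 337.
Ramification test: 337 | 337. The prime 337 ramifies in K.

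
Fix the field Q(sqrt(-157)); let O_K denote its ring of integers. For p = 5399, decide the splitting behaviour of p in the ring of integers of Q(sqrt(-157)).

splits completely

Since -157 ≢ 1 mod 4, the ring of integers is ℤ[√-157] with discriminant 4·(-157) = -628.
Since gcd(5399, -628) = 1 the prime 5399 does not ramify.
Compute (-157/5399) via Euler: 5242^((5399-1)/2) mod 5399 = 1, so (-157/5399) = 1.
d is a quadratic residue mod p, hence 5399 splits in O_K.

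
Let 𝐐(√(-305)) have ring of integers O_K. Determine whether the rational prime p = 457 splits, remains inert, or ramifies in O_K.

-305 mod 4 = 3, hence disc K = 4·(-305) = -1220 and O_K = ℤ[√-305].
Since gcd(457, -1220) = 1 the prime 457 does not ramify.
Compute (-305/457) via Euler: 152^((457-1)/2) mod 457 = 1, so (-305/457) = 1.
Legendre symbol 1 ⇒ 457 is split.

457 splits in O_K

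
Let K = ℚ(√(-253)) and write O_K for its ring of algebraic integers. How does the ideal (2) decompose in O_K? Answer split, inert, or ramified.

2 is ramified

Since -253 ≢ 1 mod 4, the ring of integers is ℤ[√-253] with discriminant 4·(-253) = -1012.
2 divides disc(K) = -1012, so 2 ramifies.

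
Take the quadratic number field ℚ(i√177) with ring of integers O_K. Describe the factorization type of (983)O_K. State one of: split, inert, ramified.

remains prime (inert)

-177 mod 4 = 3, hence disc K = 4·(-177) = -708 and O_K = ℤ[√-177].
Since gcd(983, -708) = 1 the prime 983 does not ramify.
Compute (-177/983) via Euler: 806^((983-1)/2) mod 983 = 982, so (-177/983) = -1.
d is a non-residue mod p, hence 983 remains inert in O_K.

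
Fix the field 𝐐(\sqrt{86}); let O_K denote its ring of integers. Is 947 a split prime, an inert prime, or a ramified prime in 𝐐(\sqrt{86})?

86 mod 4 = 2, hence disc K = 4·86 = 344 and O_K = ℤ[√86].
disc(K) = 344 is not divisible by 947; 947 is unramified.
Legendre symbol by Euler's criterion: (86/947) ≡ 86^473 ≡ 1 (mod 947), i.e. (86/947) = 1.
Legendre symbol 1 ⇒ 947 is split.

splits completely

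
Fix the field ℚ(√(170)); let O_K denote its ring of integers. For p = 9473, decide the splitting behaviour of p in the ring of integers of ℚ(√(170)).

inert

d = 170 ≡ 2 (mod 4), so O_K = ℤ[√170] and disc(K) = 4d = 680.
Since gcd(9473, 680) = 1 the prime 9473 does not ramify.
Compute (170/9473) via Euler: 170^((9473-1)/2) mod 9473 = 9472, so (170/9473) = -1.
d is a non-residue mod p, hence 9473 remains inert in O_K.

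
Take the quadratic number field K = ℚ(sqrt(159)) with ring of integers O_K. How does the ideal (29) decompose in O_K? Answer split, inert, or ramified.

inert

Since 159 ≢ 1 mod 4, the ring of integers is ℤ[√159] with discriminant 4·159 = 636.
Since gcd(29, 636) = 1 the prime 29 does not ramify.
(159/29) = 14^14 mod 29 = 28, giving Legendre symbol -1.
(159/29) = -1, so 29 is inert.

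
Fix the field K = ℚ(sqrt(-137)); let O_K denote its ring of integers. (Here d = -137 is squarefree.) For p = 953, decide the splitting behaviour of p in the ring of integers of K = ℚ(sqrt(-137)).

inert — (953) stays prime in O_K

-137 mod 4 = 3, hence disc K = 4·(-137) = -548 and O_K = ℤ[√-137].
disc(K) = -548 is not divisible by 953; 953 is unramified.
Compute (-137/953) via Euler: 816^((953-1)/2) mod 953 = 952, so (-137/953) = -1.
d is a non-residue mod p, hence 953 remains inert in O_K.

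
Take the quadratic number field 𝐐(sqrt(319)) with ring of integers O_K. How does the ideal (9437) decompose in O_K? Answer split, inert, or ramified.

d = 319 ≡ 3 (mod 4), so O_K = ℤ[√319] and disc(K) = 4d = 1276.
Since gcd(9437, 1276) = 1 the prime 9437 does not ramify.
(319/9437) = 319^4718 mod 9437 = 1, giving Legendre symbol 1.
d is a quadratic residue mod p, hence 9437 splits in O_K.

split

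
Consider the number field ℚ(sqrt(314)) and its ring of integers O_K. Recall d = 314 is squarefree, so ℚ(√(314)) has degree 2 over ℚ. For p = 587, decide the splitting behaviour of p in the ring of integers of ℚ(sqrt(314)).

Since 314 ≢ 1 mod 4, the ring of integers is ℤ[√314] with discriminant 4·314 = 1256.
Since gcd(587, 1256) = 1 the prime 587 does not ramify.
Compute (314/587) via Euler: 314^((587-1)/2) mod 587 = 1, so (314/587) = 1.
d is a quadratic residue mod p, hence 587 splits in O_K.

splits completely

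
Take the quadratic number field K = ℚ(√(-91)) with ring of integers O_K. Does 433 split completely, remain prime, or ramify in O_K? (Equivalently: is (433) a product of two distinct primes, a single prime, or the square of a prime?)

Since -91 ≡ 1 mod 4, the ring of integers is ℤ[(1+√-91)/2] with discriminant -91.
disc(K) = -91 is not divisible by 433; 433 is unramified.
(-91/433) = 342^216 mod 433 = 432, giving Legendre symbol -1.
(-91/433) = -1, so 433 is inert.

inert — (433) stays prime in O_K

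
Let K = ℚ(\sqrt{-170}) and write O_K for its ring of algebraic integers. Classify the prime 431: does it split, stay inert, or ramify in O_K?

-170 mod 4 = 2, hence disc K = 4·(-170) = -680 and O_K = ℤ[√-170].
Since gcd(431, -680) = 1 the prime 431 does not ramify.
(-170/431) = 261^215 mod 431 = 1, giving Legendre symbol 1.
d is a quadratic residue mod p, hence 431 splits in O_K.

split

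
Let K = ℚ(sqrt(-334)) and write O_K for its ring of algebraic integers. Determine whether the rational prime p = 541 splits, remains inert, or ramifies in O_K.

-334 mod 4 = 2, hence disc K = 4·(-334) = -1336 and O_K = ℤ[√-334].
disc(K) = -1336 is not divisible by 541; 541 is unramified.
Legendre symbol by Euler's criterion: (-334/541) ≡ (-334)^270 ≡ 1 (mod 541), i.e. (-334/541) = 1.
Legendre symbol 1 ⇒ 541 is split.

541 splits in O_K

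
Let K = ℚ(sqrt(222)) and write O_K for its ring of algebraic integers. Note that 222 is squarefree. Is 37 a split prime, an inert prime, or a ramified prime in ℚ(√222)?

222 mod 4 = 2, hence disc K = 4·222 = 888 and O_K = ℤ[√222].
Ramification test: 37 | 888. The prime 37 ramifies in K.

p ramifies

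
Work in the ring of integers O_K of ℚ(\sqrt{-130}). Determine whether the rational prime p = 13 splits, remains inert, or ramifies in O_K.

ramifies in O_K

d = -130 ≡ 2 (mod 4), so O_K = ℤ[√-130] and disc(K) = 4d = -520.
disc(K) = -520 = 13·(-40), so p = 13 is ramified.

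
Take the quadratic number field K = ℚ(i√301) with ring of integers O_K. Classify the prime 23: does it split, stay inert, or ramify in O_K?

-301 mod 4 = 3, hence disc K = 4·(-301) = -1204 and O_K = ℤ[√-301].
Since gcd(23, -1204) = 1 the prime 23 does not ramify.
(-301/23) = 21^11 mod 23 = 22, giving Legendre symbol -1.
(-301/23) = -1, so 23 is inert.

remains prime (inert)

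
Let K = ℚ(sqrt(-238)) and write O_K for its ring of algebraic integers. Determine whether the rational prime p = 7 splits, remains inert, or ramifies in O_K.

ramified

d = -238 ≡ 2 (mod 4), so O_K = ℤ[√-238] and disc(K) = 4d = -952.
disc(K) = -952 = 7·(-136), so p = 7 is ramified.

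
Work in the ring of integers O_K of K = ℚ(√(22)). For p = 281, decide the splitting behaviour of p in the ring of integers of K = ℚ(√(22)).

22 mod 4 = 2, hence disc K = 4·22 = 88 and O_K = ℤ[√22].
Since gcd(281, 88) = 1 the prime 281 does not ramify.
Legendre symbol by Euler's criterion: (22/281) ≡ 22^140 ≡ 280 (mod 281), i.e. (22/281) = -1.
(22/281) = -1, so 281 is inert.

p is inert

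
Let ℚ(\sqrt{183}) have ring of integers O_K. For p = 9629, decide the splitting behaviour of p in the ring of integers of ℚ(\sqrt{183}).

183 mod 4 = 3, hence disc K = 4·183 = 732 and O_K = ℤ[√183].
disc(K) = 732 is not divisible by 9629; 9629 is unramified.
Euler's criterion: 183^4814 mod 9629 = 9628. Thus (183|9629) = -1.
Legendre symbol -1 ⇒ 9629 is inert.

p is inert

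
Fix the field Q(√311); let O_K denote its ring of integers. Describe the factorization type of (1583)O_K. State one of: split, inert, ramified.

inert — (1583) stays prime in O_K

Since 311 ≢ 1 mod 4, the ring of integers is ℤ[√311] with discriminant 4·311 = 1244.
disc(K) = 1244 is not divisible by 1583; 1583 is unramified.
(311/1583) = 311^791 mod 1583 = 1582, giving Legendre symbol -1.
Legendre symbol -1 ⇒ 1583 is inert.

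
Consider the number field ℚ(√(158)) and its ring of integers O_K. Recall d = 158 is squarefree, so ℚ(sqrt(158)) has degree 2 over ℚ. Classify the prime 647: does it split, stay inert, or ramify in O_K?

splits completely

Since 158 ≢ 1 mod 4, the ring of integers is ℤ[√158] with discriminant 4·158 = 632.
Since gcd(647, 632) = 1 the prime 647 does not ramify.
Compute (158/647) via Euler: 158^((647-1)/2) mod 647 = 1, so (158/647) = 1.
d is a quadratic residue mod p, hence 647 splits in O_K.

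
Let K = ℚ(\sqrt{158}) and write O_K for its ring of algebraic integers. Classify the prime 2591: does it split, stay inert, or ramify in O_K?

158 mod 4 = 2, hence disc K = 4·158 = 632 and O_K = ℤ[√158].
disc(K) = 632 is not divisible by 2591; 2591 is unramified.
(158/2591) = 158^1295 mod 2591 = 1, giving Legendre symbol 1.
Legendre symbol 1 ⇒ 2591 is split.

2591 splits in O_K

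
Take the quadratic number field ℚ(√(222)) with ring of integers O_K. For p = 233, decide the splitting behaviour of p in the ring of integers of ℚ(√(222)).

inert — (233) stays prime in O_K

d = 222 ≡ 2 (mod 4), so O_K = ℤ[√222] and disc(K) = 4d = 888.
233 ∤ 888, so 233 is unramified.
Compute (222/233) via Euler: 222^((233-1)/2) mod 233 = 232, so (222/233) = -1.
(222/233) = -1, so 233 is inert.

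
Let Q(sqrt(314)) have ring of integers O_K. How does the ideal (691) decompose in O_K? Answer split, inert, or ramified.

d = 314 ≡ 2 (mod 4), so O_K = ℤ[√314] and disc(K) = 4d = 1256.
disc(K) = 1256 is not divisible by 691; 691 is unramified.
(314/691) = 314^345 mod 691 = 1, giving Legendre symbol 1.
Legendre symbol 1 ⇒ 691 is split.

p splits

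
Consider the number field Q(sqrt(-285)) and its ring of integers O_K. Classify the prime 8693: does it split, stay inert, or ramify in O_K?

8693 remains inert

-285 mod 4 = 3, hence disc K = 4·(-285) = -1140 and O_K = ℤ[√-285].
8693 ∤ -1140, so 8693 is unramified.
Compute (-285/8693) via Euler: 8408^((8693-1)/2) mod 8693 = 8692, so (-285/8693) = -1.
d is a non-residue mod p, hence 8693 remains inert in O_K.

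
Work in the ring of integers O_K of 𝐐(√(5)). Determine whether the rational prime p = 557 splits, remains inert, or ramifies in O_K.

inert — (557) stays prime in O_K

5 mod 4 = 1, hence disc K = 5 and O_K = ℤ[(1+√5)/2].
disc(K) = 5 is not divisible by 557; 557 is unramified.
(5/557) = 5^278 mod 557 = 556, giving Legendre symbol -1.
d is a non-residue mod p, hence 557 remains inert in O_K.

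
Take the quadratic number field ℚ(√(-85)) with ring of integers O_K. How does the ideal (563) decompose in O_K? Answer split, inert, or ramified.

d = -85 ≡ 3 (mod 4), so O_K = ℤ[√-85] and disc(K) = 4d = -340.
Since gcd(563, -340) = 1 the prime 563 does not ramify.
Compute (-85/563) via Euler: 478^((563-1)/2) mod 563 = 1, so (-85/563) = 1.
d is a quadratic residue mod p, hence 563 splits in O_K.

p splits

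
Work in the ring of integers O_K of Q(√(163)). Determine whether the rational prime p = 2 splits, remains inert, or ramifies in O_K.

163 mod 4 = 3, hence disc K = 4·163 = 652 and O_K = ℤ[√163].
disc(K) = 652 = 2·326, so p = 2 is ramified.

p ramifies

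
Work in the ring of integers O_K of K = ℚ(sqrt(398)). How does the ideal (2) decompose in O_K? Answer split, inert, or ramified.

p ramifies

Since 398 ≢ 1 mod 4, the ring of integers is ℤ[√398] with discriminant 4·398 = 1592.
2 divides disc(K) = 1592, so 2 ramifies.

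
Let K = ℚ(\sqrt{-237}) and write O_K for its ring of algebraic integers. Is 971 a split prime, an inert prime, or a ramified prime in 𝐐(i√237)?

split — (971) = 𝔭₁𝔭₂ with 𝔭₁ ≠ 𝔭₂

-237 mod 4 = 3, hence disc K = 4·(-237) = -948 and O_K = ℤ[√-237].
disc(K) = -948 is not divisible by 971; 971 is unramified.
Compute (-237/971) via Euler: 734^((971-1)/2) mod 971 = 1, so (-237/971) = 1.
d is a quadratic residue mod p, hence 971 splits in O_K.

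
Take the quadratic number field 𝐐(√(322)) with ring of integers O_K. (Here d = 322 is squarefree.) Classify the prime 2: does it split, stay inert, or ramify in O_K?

ramifies in O_K

322 mod 4 = 2, hence disc K = 4·322 = 1288 and O_K = ℤ[√322].
disc(K) = 1288 = 2·644, so p = 2 is ramified.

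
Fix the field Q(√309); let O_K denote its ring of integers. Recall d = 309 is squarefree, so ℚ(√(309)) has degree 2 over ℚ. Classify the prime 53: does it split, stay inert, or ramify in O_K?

53 splits in O_K

309 mod 4 = 1, hence disc K = 309 and O_K = ℤ[(1+√309)/2].
53 ∤ 309, so 53 is unramified.
Euler's criterion: 309^26 mod 53 = 1. Thus (309|53) = 1.
Legendre symbol 1 ⇒ 53 is split.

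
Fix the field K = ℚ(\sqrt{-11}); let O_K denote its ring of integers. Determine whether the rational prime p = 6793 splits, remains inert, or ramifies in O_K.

-11 mod 4 = 1, hence disc K = -11 and O_K = ℤ[(1+√-11)/2].
6793 ∤ -11, so 6793 is unramified.
(-11/6793) = 6782^3396 mod 6793 = 6792, giving Legendre symbol -1.
d is a non-residue mod p, hence 6793 remains inert in O_K.

p is inert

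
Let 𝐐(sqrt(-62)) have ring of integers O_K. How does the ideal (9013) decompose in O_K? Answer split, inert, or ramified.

p splits

-62 mod 4 = 2, hence disc K = 4·(-62) = -248 and O_K = ℤ[√-62].
9013 ∤ -248, so 9013 is unramified.
Euler's criterion: (-62)^4506 mod 9013 = 1. Thus (-62|9013) = 1.
Legendre symbol 1 ⇒ 9013 is split.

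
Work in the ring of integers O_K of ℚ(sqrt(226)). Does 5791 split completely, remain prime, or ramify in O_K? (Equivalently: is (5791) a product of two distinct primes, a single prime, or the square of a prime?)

226 mod 4 = 2, hence disc K = 4·226 = 904 and O_K = ℤ[√226].
5791 ∤ 904, so 5791 is unramified.
Compute (226/5791) via Euler: 226^((5791-1)/2) mod 5791 = 1, so (226/5791) = 1.
Legendre symbol 1 ⇒ 5791 is split.

p splits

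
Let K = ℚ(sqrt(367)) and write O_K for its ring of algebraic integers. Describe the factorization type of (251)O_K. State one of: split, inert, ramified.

remains prime (inert)

Since 367 ≢ 1 mod 4, the ring of integers is ℤ[√367] with discriminant 4·367 = 1468.
251 ∤ 1468, so 251 is unramified.
(367/251) = 116^125 mod 251 = 250, giving Legendre symbol -1.
d is a non-residue mod p, hence 251 remains inert in O_K.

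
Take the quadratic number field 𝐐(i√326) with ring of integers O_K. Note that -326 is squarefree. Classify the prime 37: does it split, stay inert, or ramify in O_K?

splits completely

-326 mod 4 = 2, hence disc K = 4·(-326) = -1304 and O_K = ℤ[√-326].
Since gcd(37, -1304) = 1 the prime 37 does not ramify.
Euler's criterion: (-326)^18 mod 37 = 1. Thus (-326|37) = 1.
Legendre symbol 1 ⇒ 37 is split.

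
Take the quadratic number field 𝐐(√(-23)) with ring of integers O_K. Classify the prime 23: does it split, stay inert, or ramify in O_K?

ramified — (23) = 𝔭²

d = -23 ≡ 1 (mod 4), so O_K = ℤ[(1+√-23)/2] and disc(K) = d = -23.
disc(K) = -23 = 23·(-1), so p = 23 is ramified.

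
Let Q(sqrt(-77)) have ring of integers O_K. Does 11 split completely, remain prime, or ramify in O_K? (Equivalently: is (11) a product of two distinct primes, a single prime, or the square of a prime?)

11 is ramified

-77 mod 4 = 3, hence disc K = 4·(-77) = -308 and O_K = ℤ[√-77].
disc(K) = -308 = 11·(-28), so p = 11 is ramified.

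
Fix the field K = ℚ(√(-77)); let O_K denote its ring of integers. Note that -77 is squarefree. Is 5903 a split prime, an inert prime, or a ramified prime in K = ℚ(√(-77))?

split — (5903) = 𝔭₁𝔭₂ with 𝔭₁ ≠ 𝔭₂

-77 mod 4 = 3, hence disc K = 4·(-77) = -308 and O_K = ℤ[√-77].
Since gcd(5903, -308) = 1 the prime 5903 does not ramify.
(-77/5903) = 5826^2951 mod 5903 = 1, giving Legendre symbol 1.
Legendre symbol 1 ⇒ 5903 is split.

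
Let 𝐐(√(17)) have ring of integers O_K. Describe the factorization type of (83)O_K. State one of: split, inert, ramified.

split

Since 17 ≡ 1 mod 4, the ring of integers is ℤ[(1+√17)/2] with discriminant 17.
disc(K) = 17 is not divisible by 83; 83 is unramified.
Legendre symbol by Euler's criterion: (17/83) ≡ 17^41 ≡ 1 (mod 83), i.e. (17/83) = 1.
Legendre symbol 1 ⇒ 83 is split.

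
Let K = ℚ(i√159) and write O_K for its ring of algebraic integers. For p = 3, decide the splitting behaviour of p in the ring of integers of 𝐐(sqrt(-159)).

-159 mod 4 = 1, hence disc K = -159 and O_K = ℤ[(1+√-159)/2].
disc(K) = -159 = 3·(-53), so p = 3 is ramified.

ramified — (3) = 𝔭²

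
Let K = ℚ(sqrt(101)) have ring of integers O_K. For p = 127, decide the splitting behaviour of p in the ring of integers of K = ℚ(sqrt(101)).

127 remains inert

d = 101 ≡ 1 (mod 4), so O_K = ℤ[(1+√101)/2] and disc(K) = d = 101.
disc(K) = 101 is not divisible by 127; 127 is unramified.
Euler's criterion: 101^63 mod 127 = 126. Thus (101|127) = -1.
d is a non-residue mod p, hence 127 remains inert in O_K.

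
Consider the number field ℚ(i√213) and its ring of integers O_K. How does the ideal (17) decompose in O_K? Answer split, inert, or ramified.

p splits

d = -213 ≡ 3 (mod 4), so O_K = ℤ[√-213] and disc(K) = 4d = -852.
17 ∤ -852, so 17 is unramified.
Legendre symbol by Euler's criterion: (-213/17) ≡ (-213)^8 ≡ 1 (mod 17), i.e. (-213/17) = 1.
d is a quadratic residue mod p, hence 17 splits in O_K.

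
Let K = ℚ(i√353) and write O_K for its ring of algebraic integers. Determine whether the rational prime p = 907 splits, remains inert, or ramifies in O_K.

Since -353 ≢ 1 mod 4, the ring of integers is ℤ[√-353] with discriminant 4·(-353) = -1412.
disc(K) = -1412 is not divisible by 907; 907 is unramified.
Legendre symbol by Euler's criterion: (-353/907) ≡ (-353)^453 ≡ 906 (mod 907), i.e. (-353/907) = -1.
Legendre symbol -1 ⇒ 907 is inert.

inert — (907) stays prime in O_K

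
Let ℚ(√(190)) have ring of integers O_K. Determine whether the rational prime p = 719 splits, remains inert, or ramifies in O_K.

inert — (719) stays prime in O_K

190 mod 4 = 2, hence disc K = 4·190 = 760 and O_K = ℤ[√190].
719 ∤ 760, so 719 is unramified.
(190/719) = 190^359 mod 719 = 718, giving Legendre symbol -1.
d is a non-residue mod p, hence 719 remains inert in O_K.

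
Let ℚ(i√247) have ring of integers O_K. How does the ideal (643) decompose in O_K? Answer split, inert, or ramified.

p is inert

Since -247 ≡ 1 mod 4, the ring of integers is ℤ[(1+√-247)/2] with discriminant -247.
643 ∤ -247, so 643 is unramified.
Legendre symbol by Euler's criterion: (-247/643) ≡ (-247)^321 ≡ 642 (mod 643), i.e. (-247/643) = -1.
(-247/643) = -1, so 643 is inert.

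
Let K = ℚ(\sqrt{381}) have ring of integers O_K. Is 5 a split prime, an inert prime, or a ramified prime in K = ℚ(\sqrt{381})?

splits completely

d = 381 ≡ 1 (mod 4), so O_K = ℤ[(1+√381)/2] and disc(K) = d = 381.
disc(K) = 381 is not divisible by 5; 5 is unramified.
(381/5) = 1^2 mod 5 = 1, giving Legendre symbol 1.
(381/5) = 1, so 5 splits.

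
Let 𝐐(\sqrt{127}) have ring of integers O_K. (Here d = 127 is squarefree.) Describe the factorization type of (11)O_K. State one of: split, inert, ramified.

remains prime (inert)

Since 127 ≢ 1 mod 4, the ring of integers is ℤ[√127] with discriminant 4·127 = 508.
Since gcd(11, 508) = 1 the prime 11 does not ramify.
Legendre symbol by Euler's criterion: (127/11) ≡ 127^5 ≡ 10 (mod 11), i.e. (127/11) = -1.
d is a non-residue mod p, hence 11 remains inert in O_K.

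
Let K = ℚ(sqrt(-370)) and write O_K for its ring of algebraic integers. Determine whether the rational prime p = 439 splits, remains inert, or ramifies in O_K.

split — (439) = 𝔭₁𝔭₂ with 𝔭₁ ≠ 𝔭₂

Since -370 ≢ 1 mod 4, the ring of integers is ℤ[√-370] with discriminant 4·(-370) = -1480.
disc(K) = -1480 is not divisible by 439; 439 is unramified.
(-370/439) = 69^219 mod 439 = 1, giving Legendre symbol 1.
d is a quadratic residue mod p, hence 439 splits in O_K.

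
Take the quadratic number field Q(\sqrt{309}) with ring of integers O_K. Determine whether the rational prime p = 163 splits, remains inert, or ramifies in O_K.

163 splits in O_K

309 mod 4 = 1, hence disc K = 309 and O_K = ℤ[(1+√309)/2].
Since gcd(163, 309) = 1 the prime 163 does not ramify.
(309/163) = 146^81 mod 163 = 1, giving Legendre symbol 1.
d is a quadratic residue mod p, hence 163 splits in O_K.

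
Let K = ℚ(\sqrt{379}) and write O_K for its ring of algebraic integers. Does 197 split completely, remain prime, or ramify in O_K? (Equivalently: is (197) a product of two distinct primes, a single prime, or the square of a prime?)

379 mod 4 = 3, hence disc K = 4·379 = 1516 and O_K = ℤ[√379].
Since gcd(197, 1516) = 1 the prime 197 does not ramify.
(379/197) = 182^98 mod 197 = 1, giving Legendre symbol 1.
Legendre symbol 1 ⇒ 197 is split.

split — (197) = 𝔭₁𝔭₂ with 𝔭₁ ≠ 𝔭₂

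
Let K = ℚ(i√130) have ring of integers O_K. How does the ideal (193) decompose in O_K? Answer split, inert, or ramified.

d = -130 ≡ 2 (mod 4), so O_K = ℤ[√-130] and disc(K) = 4d = -520.
disc(K) = -520 is not divisible by 193; 193 is unramified.
(-130/193) = 63^96 mod 193 = 1, giving Legendre symbol 1.
d is a quadratic residue mod p, hence 193 splits in O_K.

193 splits in O_K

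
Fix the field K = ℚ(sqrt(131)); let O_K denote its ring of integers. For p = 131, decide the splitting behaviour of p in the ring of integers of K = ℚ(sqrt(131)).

ramifies in O_K

Since 131 ≢ 1 mod 4, the ring of integers is ℤ[√131] with discriminant 4·131 = 524.
disc(K) = 524 = 131·4, so p = 131 is ramified.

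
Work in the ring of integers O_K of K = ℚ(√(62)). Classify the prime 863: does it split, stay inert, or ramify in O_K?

62 mod 4 = 2, hence disc K = 4·62 = 248 and O_K = ℤ[√62].
Since gcd(863, 248) = 1 the prime 863 does not ramify.
Legendre symbol by Euler's criterion: (62/863) ≡ 62^431 ≡ 1 (mod 863), i.e. (62/863) = 1.
Legendre symbol 1 ⇒ 863 is split.

splits completely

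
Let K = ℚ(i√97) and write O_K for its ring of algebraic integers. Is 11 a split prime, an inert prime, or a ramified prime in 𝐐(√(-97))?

inert — (11) stays prime in O_K

d = -97 ≡ 3 (mod 4), so O_K = ℤ[√-97] and disc(K) = 4d = -388.
disc(K) = -388 is not divisible by 11; 11 is unramified.
Compute (-97/11) via Euler: 2^((11-1)/2) mod 11 = 10, so (-97/11) = -1.
d is a non-residue mod p, hence 11 remains inert in O_K.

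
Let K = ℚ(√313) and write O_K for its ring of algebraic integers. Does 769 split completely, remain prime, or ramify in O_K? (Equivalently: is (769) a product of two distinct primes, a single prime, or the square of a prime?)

p splits

d = 313 ≡ 1 (mod 4), so O_K = ℤ[(1+√313)/2] and disc(K) = d = 313.
disc(K) = 313 is not divisible by 769; 769 is unramified.
Euler's criterion: 313^384 mod 769 = 1. Thus (313|769) = 1.
Legendre symbol 1 ⇒ 769 is split.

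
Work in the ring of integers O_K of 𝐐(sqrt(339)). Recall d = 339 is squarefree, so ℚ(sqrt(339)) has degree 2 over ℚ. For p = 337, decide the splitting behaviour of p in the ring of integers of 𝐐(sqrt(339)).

p splits

339 mod 4 = 3, hence disc K = 4·339 = 1356 and O_K = ℤ[√339].
337 ∤ 1356, so 337 is unramified.
Compute (339/337) via Euler: 2^((337-1)/2) mod 337 = 1, so (339/337) = 1.
(339/337) = 1, so 337 splits.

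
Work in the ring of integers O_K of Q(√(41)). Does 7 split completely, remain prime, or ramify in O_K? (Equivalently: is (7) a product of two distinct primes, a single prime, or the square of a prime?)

inert

41 mod 4 = 1, hence disc K = 41 and O_K = ℤ[(1+√41)/2].
Since gcd(7, 41) = 1 the prime 7 does not ramify.
(41/7) = 6^3 mod 7 = 6, giving Legendre symbol -1.
(41/7) = -1, so 7 is inert.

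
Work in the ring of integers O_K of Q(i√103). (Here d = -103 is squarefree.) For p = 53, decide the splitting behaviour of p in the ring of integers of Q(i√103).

remains prime (inert)

Since -103 ≡ 1 mod 4, the ring of integers is ℤ[(1+√-103)/2] with discriminant -103.
53 ∤ -103, so 53 is unramified.
Compute (-103/53) via Euler: 3^((53-1)/2) mod 53 = 52, so (-103/53) = -1.
Legendre symbol -1 ⇒ 53 is inert.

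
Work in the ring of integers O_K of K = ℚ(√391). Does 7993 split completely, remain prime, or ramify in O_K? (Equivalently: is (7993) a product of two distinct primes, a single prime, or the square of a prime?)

inert — (7993) stays prime in O_K

d = 391 ≡ 3 (mod 4), so O_K = ℤ[√391] and disc(K) = 4d = 1564.
disc(K) = 1564 is not divisible by 7993; 7993 is unramified.
(391/7993) = 391^3996 mod 7993 = 7992, giving Legendre symbol -1.
d is a non-residue mod p, hence 7993 remains inert in O_K.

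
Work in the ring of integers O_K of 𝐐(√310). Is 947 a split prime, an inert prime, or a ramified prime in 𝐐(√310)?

Since 310 ≢ 1 mod 4, the ring of integers is ℤ[√310] with discriminant 4·310 = 1240.
947 ∤ 1240, so 947 is unramified.
Compute (310/947) via Euler: 310^((947-1)/2) mod 947 = 1, so (310/947) = 1.
d is a quadratic residue mod p, hence 947 splits in O_K.

splits completely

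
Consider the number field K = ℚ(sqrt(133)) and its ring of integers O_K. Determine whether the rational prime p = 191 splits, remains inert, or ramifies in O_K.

p splits

Since 133 ≡ 1 mod 4, the ring of integers is ℤ[(1+√133)/2] with discriminant 133.
191 ∤ 133, so 191 is unramified.
Compute (133/191) via Euler: 133^((191-1)/2) mod 191 = 1, so (133/191) = 1.
Legendre symbol 1 ⇒ 191 is split.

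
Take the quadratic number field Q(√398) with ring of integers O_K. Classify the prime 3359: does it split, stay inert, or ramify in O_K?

398 mod 4 = 2, hence disc K = 4·398 = 1592 and O_K = ℤ[√398].
Since gcd(3359, 1592) = 1 the prime 3359 does not ramify.
(398/3359) = 398^1679 mod 3359 = 3358, giving Legendre symbol -1.
d is a non-residue mod p, hence 3359 remains inert in O_K.

remains prime (inert)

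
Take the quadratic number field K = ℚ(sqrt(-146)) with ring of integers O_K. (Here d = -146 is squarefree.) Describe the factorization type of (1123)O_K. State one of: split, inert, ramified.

inert — (1123) stays prime in O_K

d = -146 ≡ 2 (mod 4), so O_K = ℤ[√-146] and disc(K) = 4d = -584.
1123 ∤ -584, so 1123 is unramified.
Compute (-146/1123) via Euler: 977^((1123-1)/2) mod 1123 = 1122, so (-146/1123) = -1.
(-146/1123) = -1, so 1123 is inert.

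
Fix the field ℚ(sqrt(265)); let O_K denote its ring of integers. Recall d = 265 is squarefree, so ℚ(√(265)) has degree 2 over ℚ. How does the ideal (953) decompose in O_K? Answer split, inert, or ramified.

d = 265 ≡ 1 (mod 4), so O_K = ℤ[(1+√265)/2] and disc(K) = d = 265.
Since gcd(953, 265) = 1 the prime 953 does not ramify.
Euler's criterion: 265^476 mod 953 = 952. Thus (265|953) = -1.
Legendre symbol -1 ⇒ 953 is inert.

remains prime (inert)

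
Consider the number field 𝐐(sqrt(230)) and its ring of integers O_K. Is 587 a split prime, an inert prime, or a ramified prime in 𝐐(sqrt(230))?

230 mod 4 = 2, hence disc K = 4·230 = 920 and O_K = ℤ[√230].
587 ∤ 920, so 587 is unramified.
Legendre symbol by Euler's criterion: (230/587) ≡ 230^293 ≡ 586 (mod 587), i.e. (230/587) = -1.
d is a non-residue mod p, hence 587 remains inert in O_K.

p is inert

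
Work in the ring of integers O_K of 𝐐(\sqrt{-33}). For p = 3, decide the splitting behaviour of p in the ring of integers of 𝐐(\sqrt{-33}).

ramified

Since -33 ≢ 1 mod 4, the ring of integers is ℤ[√-33] with discriminant 4·(-33) = -132.
Ramification test: 3 | -132. The prime 3 ramifies in K.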